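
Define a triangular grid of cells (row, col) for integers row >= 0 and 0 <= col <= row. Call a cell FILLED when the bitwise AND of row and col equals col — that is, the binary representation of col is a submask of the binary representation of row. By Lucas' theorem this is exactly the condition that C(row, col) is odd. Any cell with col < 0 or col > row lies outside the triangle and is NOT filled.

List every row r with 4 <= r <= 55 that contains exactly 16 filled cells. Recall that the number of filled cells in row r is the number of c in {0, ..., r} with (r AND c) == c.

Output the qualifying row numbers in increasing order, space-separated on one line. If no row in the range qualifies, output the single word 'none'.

Row r has 2^popcount(r) filled cells, so we need popcount(r) = log2(16) = 4.
Scan r = 4..55 and keep those with exactly 4 one-bits:
r=4=100 popcount=1 -> skip
r=5=101 popcount=2 -> skip
r=6=110 popcount=2 -> skip
r=7=111 popcount=3 -> skip
r=8=1000 popcount=1 -> skip
r=9=1001 popcount=2 -> skip
r=10=1010 popcount=2 -> skip
r=11=1011 popcount=3 -> skip
r=12=1100 popcount=2 -> skip
r=13=1101 popcount=3 -> skip
r=14=1110 popcount=3 -> skip
r=15=1111 popcount=4 -> KEEP
r=16=10000 popcount=1 -> skip
r=17=10001 popcount=2 -> skip
r=18=10010 popcount=2 -> skip
r=19=10011 popcount=3 -> skip
r=20=10100 popcount=2 -> skip
r=21=10101 popcount=3 -> skip
r=22=10110 popcount=3 -> skip
r=23=10111 popcount=4 -> KEEP
r=24=11000 popcount=2 -> skip
r=25=11001 popcount=3 -> skip
r=26=11010 popcount=3 -> skip
r=27=11011 popcount=4 -> KEEP
r=28=11100 popcount=3 -> skip
r=29=11101 popcount=4 -> KEEP
r=30=11110 popcount=4 -> KEEP
r=31=11111 popcount=5 -> skip
r=32=100000 popcount=1 -> skip
r=33=100001 popcount=2 -> skip
r=34=100010 popcount=2 -> skip
r=35=100011 popcount=3 -> skip
r=36=100100 popcount=2 -> skip
r=37=100101 popcount=3 -> skip
r=38=100110 popcount=3 -> skip
r=39=100111 popcount=4 -> KEEP
r=40=101000 popcount=2 -> skip
r=41=101001 popcount=3 -> skip
r=42=101010 popcount=3 -> skip
r=43=101011 popcount=4 -> KEEP
r=44=101100 popcount=3 -> skip
r=45=101101 popcount=4 -> KEEP
r=46=101110 popcount=4 -> KEEP
r=47=101111 popcount=5 -> skip
r=48=110000 popcount=2 -> skip
r=49=110001 popcount=3 -> skip
r=50=110010 popcount=3 -> skip
r=51=110011 popcount=4 -> KEEP
r=52=110100 popcount=3 -> skip
r=53=110101 popcount=4 -> KEEP
r=54=110110 popcount=4 -> KEEP
r=55=110111 popcount=5 -> skip
Kept rows: 15 23 27 29 30 39 43 45 46 51 53 54

Answer: 15 23 27 29 30 39 43 45 46 51 53 54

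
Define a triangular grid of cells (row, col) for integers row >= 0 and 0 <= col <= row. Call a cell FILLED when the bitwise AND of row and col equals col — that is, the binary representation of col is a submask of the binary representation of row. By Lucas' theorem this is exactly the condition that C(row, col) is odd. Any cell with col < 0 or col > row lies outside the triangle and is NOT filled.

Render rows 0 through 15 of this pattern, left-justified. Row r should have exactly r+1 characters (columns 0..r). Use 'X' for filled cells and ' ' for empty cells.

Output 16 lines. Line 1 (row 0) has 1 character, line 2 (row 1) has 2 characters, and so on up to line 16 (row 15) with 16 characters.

r0=0: X
r1=1: XX
r2=10: X X
r3=11: XXXX
r4=100: X   X
r5=101: XX  XX
r6=110: X X X X
r7=111: XXXXXXXX
r8=1000: X       X
r9=1001: XX      XX
r10=1010: X X     X X
r11=1011: XXXX    XXXX
r12=1100: X   X   X   X
r13=1101: XX  XX  XX  XX
r14=1110: X X X X X X X X
r15=1111: XXXXXXXXXXXXXXXX

Answer: X
XX
X X
XXXX
X   X
XX  XX
X X X X
XXXXXXXX
X       X
XX      XX
X X     X X
XXXX    XXXX
X   X   X   X
XX  XX  XX  XX
X X X X X X X X
XXXXXXXXXXXXXXXX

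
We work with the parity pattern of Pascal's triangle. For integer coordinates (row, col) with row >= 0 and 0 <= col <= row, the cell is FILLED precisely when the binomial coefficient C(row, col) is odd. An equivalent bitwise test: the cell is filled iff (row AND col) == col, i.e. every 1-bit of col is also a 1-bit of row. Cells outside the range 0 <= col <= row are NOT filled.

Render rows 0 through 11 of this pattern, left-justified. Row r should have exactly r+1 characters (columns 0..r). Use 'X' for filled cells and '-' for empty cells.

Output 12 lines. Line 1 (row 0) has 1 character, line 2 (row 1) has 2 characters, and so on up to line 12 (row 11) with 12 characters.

Answer: X
XX
X-X
XXXX
X---X
XX--XX
X-X-X-X
XXXXXXXX
X-------X
XX------XX
X-X-----X-X
XXXX----XXXX

Derivation:
r0=0: X
r1=1: XX
r2=10: X-X
r3=11: XXXX
r4=100: X---X
r5=101: XX--XX
r6=110: X-X-X-X
r7=111: XXXXXXXX
r8=1000: X-------X
r9=1001: XX------XX
r10=1010: X-X-----X-X
r11=1011: XXXX----XXXX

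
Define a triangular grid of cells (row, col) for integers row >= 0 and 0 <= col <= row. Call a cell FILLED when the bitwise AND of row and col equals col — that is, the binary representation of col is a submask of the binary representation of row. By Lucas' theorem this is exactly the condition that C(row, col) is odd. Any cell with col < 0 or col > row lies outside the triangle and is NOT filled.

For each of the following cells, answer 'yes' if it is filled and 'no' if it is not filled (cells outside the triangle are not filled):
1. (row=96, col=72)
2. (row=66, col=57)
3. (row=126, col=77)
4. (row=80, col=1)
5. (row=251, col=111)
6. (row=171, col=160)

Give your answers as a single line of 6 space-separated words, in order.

Answer: no no no no no yes

Derivation:
(96,72): row=0b1100000, col=0b1001000, row AND col = 0b1000000 = 64; 64 != 72 -> empty
(66,57): row=0b1000010, col=0b111001, row AND col = 0b0 = 0; 0 != 57 -> empty
(126,77): row=0b1111110, col=0b1001101, row AND col = 0b1001100 = 76; 76 != 77 -> empty
(80,1): row=0b1010000, col=0b1, row AND col = 0b0 = 0; 0 != 1 -> empty
(251,111): row=0b11111011, col=0b1101111, row AND col = 0b1101011 = 107; 107 != 111 -> empty
(171,160): row=0b10101011, col=0b10100000, row AND col = 0b10100000 = 160; 160 == 160 -> filled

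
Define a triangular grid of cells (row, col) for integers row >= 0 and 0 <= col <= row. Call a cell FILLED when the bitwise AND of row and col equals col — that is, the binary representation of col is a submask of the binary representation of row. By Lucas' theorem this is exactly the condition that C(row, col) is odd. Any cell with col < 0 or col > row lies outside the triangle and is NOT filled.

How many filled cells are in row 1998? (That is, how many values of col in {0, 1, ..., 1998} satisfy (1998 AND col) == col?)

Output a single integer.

1998 in binary = 11111001110
popcount(1998) = number of 1-bits in 11111001110 = 8
A col c satisfies (1998 AND c) == c iff every set bit of c is also set in 1998; each of the 8 set bits of 1998 can independently be on or off in c.
count = 2^8 = 256

Answer: 256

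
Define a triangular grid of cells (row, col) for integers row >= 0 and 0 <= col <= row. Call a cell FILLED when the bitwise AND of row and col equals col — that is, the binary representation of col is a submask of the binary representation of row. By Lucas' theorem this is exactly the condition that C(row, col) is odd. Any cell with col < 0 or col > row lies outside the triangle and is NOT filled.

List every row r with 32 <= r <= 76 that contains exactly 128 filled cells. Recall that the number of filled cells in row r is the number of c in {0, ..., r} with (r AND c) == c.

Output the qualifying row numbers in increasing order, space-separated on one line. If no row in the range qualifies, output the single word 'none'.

Answer: none

Derivation:
Row r has 2^popcount(r) filled cells, so we need popcount(r) = log2(128) = 7.
Scan r = 32..76 and keep those with exactly 7 one-bits:
r=32=100000 popcount=1 -> skip
r=33=100001 popcount=2 -> skip
r=34=100010 popcount=2 -> skip
r=35=100011 popcount=3 -> skip
r=36=100100 popcount=2 -> skip
r=37=100101 popcount=3 -> skip
r=38=100110 popcount=3 -> skip
r=39=100111 popcount=4 -> skip
r=40=101000 popcount=2 -> skip
r=41=101001 popcount=3 -> skip
r=42=101010 popcount=3 -> skip
r=43=101011 popcount=4 -> skip
r=44=101100 popcount=3 -> skip
r=45=101101 popcount=4 -> skip
r=46=101110 popcount=4 -> skip
r=47=101111 popcount=5 -> skip
r=48=110000 popcount=2 -> skip
r=49=110001 popcount=3 -> skip
r=50=110010 popcount=3 -> skip
r=51=110011 popcount=4 -> skip
r=52=110100 popcount=3 -> skip
r=53=110101 popcount=4 -> skip
r=54=110110 popcount=4 -> skip
r=55=110111 popcount=5 -> skip
r=56=111000 popcount=3 -> skip
r=57=111001 popcount=4 -> skip
r=58=111010 popcount=4 -> skip
r=59=111011 popcount=5 -> skip
r=60=111100 popcount=4 -> skip
r=61=111101 popcount=5 -> skip
r=62=111110 popcount=5 -> skip
r=63=111111 popcount=6 -> skip
r=64=1000000 popcount=1 -> skip
r=65=1000001 popcount=2 -> skip
r=66=1000010 popcount=2 -> skip
r=67=1000011 popcount=3 -> skip
r=68=1000100 popcount=2 -> skip
r=69=1000101 popcount=3 -> skip
r=70=1000110 popcount=3 -> skip
r=71=1000111 popcount=4 -> skip
r=72=1001000 popcount=2 -> skip
r=73=1001001 popcount=3 -> skip
r=74=1001010 popcount=3 -> skip
r=75=1001011 popcount=4 -> skip
r=76=1001100 popcount=3 -> skip
Kept rows: none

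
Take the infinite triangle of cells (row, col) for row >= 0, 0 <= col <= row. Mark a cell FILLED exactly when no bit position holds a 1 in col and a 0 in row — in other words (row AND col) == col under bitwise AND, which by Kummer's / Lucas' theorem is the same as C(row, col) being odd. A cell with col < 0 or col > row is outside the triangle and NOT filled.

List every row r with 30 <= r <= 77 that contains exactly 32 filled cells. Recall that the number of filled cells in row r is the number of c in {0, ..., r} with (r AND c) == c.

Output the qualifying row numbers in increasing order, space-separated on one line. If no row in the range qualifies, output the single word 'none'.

Answer: 31 47 55 59 61 62

Derivation:
Row r has 2^popcount(r) filled cells, so we need popcount(r) = log2(32) = 5.
Scan r = 30..77 and keep those with exactly 5 one-bits:
r=30=11110 popcount=4 -> skip
r=31=11111 popcount=5 -> KEEP
r=32=100000 popcount=1 -> skip
r=33=100001 popcount=2 -> skip
r=34=100010 popcount=2 -> skip
r=35=100011 popcount=3 -> skip
r=36=100100 popcount=2 -> skip
r=37=100101 popcount=3 -> skip
r=38=100110 popcount=3 -> skip
r=39=100111 popcount=4 -> skip
r=40=101000 popcount=2 -> skip
r=41=101001 popcount=3 -> skip
r=42=101010 popcount=3 -> skip
r=43=101011 popcount=4 -> skip
r=44=101100 popcount=3 -> skip
r=45=101101 popcount=4 -> skip
r=46=101110 popcount=4 -> skip
r=47=101111 popcount=5 -> KEEP
r=48=110000 popcount=2 -> skip
r=49=110001 popcount=3 -> skip
r=50=110010 popcount=3 -> skip
r=51=110011 popcount=4 -> skip
r=52=110100 popcount=3 -> skip
r=53=110101 popcount=4 -> skip
r=54=110110 popcount=4 -> skip
r=55=110111 popcount=5 -> KEEP
r=56=111000 popcount=3 -> skip
r=57=111001 popcount=4 -> skip
r=58=111010 popcount=4 -> skip
r=59=111011 popcount=5 -> KEEP
r=60=111100 popcount=4 -> skip
r=61=111101 popcount=5 -> KEEP
r=62=111110 popcount=5 -> KEEP
r=63=111111 popcount=6 -> skip
r=64=1000000 popcount=1 -> skip
r=65=1000001 popcount=2 -> skip
r=66=1000010 popcount=2 -> skip
r=67=1000011 popcount=3 -> skip
r=68=1000100 popcount=2 -> skip
r=69=1000101 popcount=3 -> skip
r=70=1000110 popcount=3 -> skip
r=71=1000111 popcount=4 -> skip
r=72=1001000 popcount=2 -> skip
r=73=1001001 popcount=3 -> skip
r=74=1001010 popcount=3 -> skip
r=75=1001011 popcount=4 -> skip
r=76=1001100 popcount=3 -> skip
r=77=1001101 popcount=4 -> skip
Kept rows: 31 47 55 59 61 62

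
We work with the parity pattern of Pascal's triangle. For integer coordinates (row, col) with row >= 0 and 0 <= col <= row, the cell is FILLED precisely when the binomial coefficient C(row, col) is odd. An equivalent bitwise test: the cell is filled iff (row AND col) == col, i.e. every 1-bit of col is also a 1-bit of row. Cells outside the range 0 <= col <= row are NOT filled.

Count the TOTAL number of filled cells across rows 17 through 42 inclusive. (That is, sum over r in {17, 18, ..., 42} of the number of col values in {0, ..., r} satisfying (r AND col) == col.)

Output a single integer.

Answer: 234

Derivation:
r17=10001 pc2: +4 =4
r18=10010 pc2: +4 =8
r19=10011 pc3: +8 =16
r20=10100 pc2: +4 =20
r21=10101 pc3: +8 =28
r22=10110 pc3: +8 =36
r23=10111 pc4: +16 =52
r24=11000 pc2: +4 =56
r25=11001 pc3: +8 =64
r26=11010 pc3: +8 =72
r27=11011 pc4: +16 =88
r28=11100 pc3: +8 =96
r29=11101 pc4: +16 =112
r30=11110 pc4: +16 =128
r31=11111 pc5: +32 =160
r32=100000 pc1: +2 =162
r33=100001 pc2: +4 =166
r34=100010 pc2: +4 =170
r35=100011 pc3: +8 =178
r36=100100 pc2: +4 =182
r37=100101 pc3: +8 =190
r38=100110 pc3: +8 =198
r39=100111 pc4: +16 =214
r40=101000 pc2: +4 =218
r41=101001 pc3: +8 =226
r42=101010 pc3: +8 =234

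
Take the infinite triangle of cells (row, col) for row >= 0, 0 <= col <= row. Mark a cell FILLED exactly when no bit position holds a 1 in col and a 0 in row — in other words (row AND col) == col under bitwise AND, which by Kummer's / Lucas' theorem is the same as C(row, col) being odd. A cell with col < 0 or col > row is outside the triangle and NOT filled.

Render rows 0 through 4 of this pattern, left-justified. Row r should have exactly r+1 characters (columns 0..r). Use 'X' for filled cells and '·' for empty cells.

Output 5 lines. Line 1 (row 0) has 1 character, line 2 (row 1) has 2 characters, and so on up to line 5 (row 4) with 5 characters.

r0=0: X
r1=1: XX
r2=10: X·X
r3=11: XXXX
r4=100: X···X

Answer: X
XX
X·X
XXXX
X···X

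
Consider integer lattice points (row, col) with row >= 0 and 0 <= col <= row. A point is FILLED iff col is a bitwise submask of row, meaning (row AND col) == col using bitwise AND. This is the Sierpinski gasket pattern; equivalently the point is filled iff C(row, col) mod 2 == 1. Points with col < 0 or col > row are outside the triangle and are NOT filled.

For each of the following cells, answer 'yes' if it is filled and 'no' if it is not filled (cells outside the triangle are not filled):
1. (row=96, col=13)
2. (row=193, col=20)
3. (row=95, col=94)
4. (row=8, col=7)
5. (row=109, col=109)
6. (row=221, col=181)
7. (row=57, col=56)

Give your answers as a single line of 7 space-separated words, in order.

Answer: no no yes no yes no yes

Derivation:
(96,13): row=0b1100000, col=0b1101, row AND col = 0b0 = 0; 0 != 13 -> empty
(193,20): row=0b11000001, col=0b10100, row AND col = 0b0 = 0; 0 != 20 -> empty
(95,94): row=0b1011111, col=0b1011110, row AND col = 0b1011110 = 94; 94 == 94 -> filled
(8,7): row=0b1000, col=0b111, row AND col = 0b0 = 0; 0 != 7 -> empty
(109,109): row=0b1101101, col=0b1101101, row AND col = 0b1101101 = 109; 109 == 109 -> filled
(221,181): row=0b11011101, col=0b10110101, row AND col = 0b10010101 = 149; 149 != 181 -> empty
(57,56): row=0b111001, col=0b111000, row AND col = 0b111000 = 56; 56 == 56 -> filled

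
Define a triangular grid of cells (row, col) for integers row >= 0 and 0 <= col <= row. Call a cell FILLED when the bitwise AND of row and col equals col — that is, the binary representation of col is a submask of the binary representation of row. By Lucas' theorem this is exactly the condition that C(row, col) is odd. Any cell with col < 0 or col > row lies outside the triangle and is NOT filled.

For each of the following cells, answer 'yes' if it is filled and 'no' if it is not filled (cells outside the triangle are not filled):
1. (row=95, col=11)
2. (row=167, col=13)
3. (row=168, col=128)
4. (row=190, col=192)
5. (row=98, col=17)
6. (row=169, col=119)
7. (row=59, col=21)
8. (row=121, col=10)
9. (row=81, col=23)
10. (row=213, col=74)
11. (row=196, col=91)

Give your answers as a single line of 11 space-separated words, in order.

(95,11): row=0b1011111, col=0b1011, row AND col = 0b1011 = 11; 11 == 11 -> filled
(167,13): row=0b10100111, col=0b1101, row AND col = 0b101 = 5; 5 != 13 -> empty
(168,128): row=0b10101000, col=0b10000000, row AND col = 0b10000000 = 128; 128 == 128 -> filled
(190,192): col outside [0, 190] -> not filled
(98,17): row=0b1100010, col=0b10001, row AND col = 0b0 = 0; 0 != 17 -> empty
(169,119): row=0b10101001, col=0b1110111, row AND col = 0b100001 = 33; 33 != 119 -> empty
(59,21): row=0b111011, col=0b10101, row AND col = 0b10001 = 17; 17 != 21 -> empty
(121,10): row=0b1111001, col=0b1010, row AND col = 0b1000 = 8; 8 != 10 -> empty
(81,23): row=0b1010001, col=0b10111, row AND col = 0b10001 = 17; 17 != 23 -> empty
(213,74): row=0b11010101, col=0b1001010, row AND col = 0b1000000 = 64; 64 != 74 -> empty
(196,91): row=0b11000100, col=0b1011011, row AND col = 0b1000000 = 64; 64 != 91 -> empty

Answer: yes no yes no no no no no no no no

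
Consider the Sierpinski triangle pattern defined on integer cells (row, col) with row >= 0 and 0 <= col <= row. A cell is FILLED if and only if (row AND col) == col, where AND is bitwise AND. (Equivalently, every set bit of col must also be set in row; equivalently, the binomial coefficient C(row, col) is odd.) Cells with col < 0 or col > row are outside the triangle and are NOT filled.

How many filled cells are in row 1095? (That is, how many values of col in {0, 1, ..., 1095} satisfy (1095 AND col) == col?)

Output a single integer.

1095 in binary = 10001000111
popcount(1095) = number of 1-bits in 10001000111 = 5
A col c satisfies (1095 AND c) == c iff every set bit of c is also set in 1095; each of the 5 set bits of 1095 can independently be on or off in c.
count = 2^5 = 32

Answer: 32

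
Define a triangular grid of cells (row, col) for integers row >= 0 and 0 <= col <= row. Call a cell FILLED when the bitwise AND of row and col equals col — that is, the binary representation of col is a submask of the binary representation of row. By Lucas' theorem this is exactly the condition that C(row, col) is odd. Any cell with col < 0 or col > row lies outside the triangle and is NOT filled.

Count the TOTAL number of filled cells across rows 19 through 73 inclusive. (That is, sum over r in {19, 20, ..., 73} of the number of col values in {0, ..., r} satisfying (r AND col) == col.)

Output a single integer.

Answer: 704

Derivation:
r19=10011 pc3: +8 =8
r20=10100 pc2: +4 =12
r21=10101 pc3: +8 =20
r22=10110 pc3: +8 =28
r23=10111 pc4: +16 =44
r24=11000 pc2: +4 =48
r25=11001 pc3: +8 =56
r26=11010 pc3: +8 =64
r27=11011 pc4: +16 =80
r28=11100 pc3: +8 =88
r29=11101 pc4: +16 =104
r30=11110 pc4: +16 =120
r31=11111 pc5: +32 =152
r32=100000 pc1: +2 =154
r33=100001 pc2: +4 =158
r34=100010 pc2: +4 =162
r35=100011 pc3: +8 =170
r36=100100 pc2: +4 =174
r37=100101 pc3: +8 =182
r38=100110 pc3: +8 =190
r39=100111 pc4: +16 =206
r40=101000 pc2: +4 =210
r41=101001 pc3: +8 =218
r42=101010 pc3: +8 =226
r43=101011 pc4: +16 =242
r44=101100 pc3: +8 =250
r45=101101 pc4: +16 =266
r46=101110 pc4: +16 =282
r47=101111 pc5: +32 =314
r48=110000 pc2: +4 =318
r49=110001 pc3: +8 =326
r50=110010 pc3: +8 =334
r51=110011 pc4: +16 =350
r52=110100 pc3: +8 =358
r53=110101 pc4: +16 =374
r54=110110 pc4: +16 =390
r55=110111 pc5: +32 =422
r56=111000 pc3: +8 =430
r57=111001 pc4: +16 =446
r58=111010 pc4: +16 =462
r59=111011 pc5: +32 =494
r60=111100 pc4: +16 =510
r61=111101 pc5: +32 =542
r62=111110 pc5: +32 =574
r63=111111 pc6: +64 =638
r64=1000000 pc1: +2 =640
r65=1000001 pc2: +4 =644
r66=1000010 pc2: +4 =648
r67=1000011 pc3: +8 =656
r68=1000100 pc2: +4 =660
r69=1000101 pc3: +8 =668
r70=1000110 pc3: +8 =676
r71=1000111 pc4: +16 =692
r72=1001000 pc2: +4 =696
r73=1001001 pc3: +8 =704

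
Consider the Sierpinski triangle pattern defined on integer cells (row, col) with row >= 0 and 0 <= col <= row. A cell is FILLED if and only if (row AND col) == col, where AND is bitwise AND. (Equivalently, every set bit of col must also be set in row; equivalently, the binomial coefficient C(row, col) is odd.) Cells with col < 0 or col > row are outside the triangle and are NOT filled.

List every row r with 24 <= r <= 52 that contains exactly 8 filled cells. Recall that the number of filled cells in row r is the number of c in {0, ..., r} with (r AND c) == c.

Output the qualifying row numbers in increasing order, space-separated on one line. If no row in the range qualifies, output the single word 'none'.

Row r has 2^popcount(r) filled cells, so we need popcount(r) = log2(8) = 3.
Scan r = 24..52 and keep those with exactly 3 one-bits:
r=24=11000 popcount=2 -> skip
r=25=11001 popcount=3 -> KEEP
r=26=11010 popcount=3 -> KEEP
r=27=11011 popcount=4 -> skip
r=28=11100 popcount=3 -> KEEP
r=29=11101 popcount=4 -> skip
r=30=11110 popcount=4 -> skip
r=31=11111 popcount=5 -> skip
r=32=100000 popcount=1 -> skip
r=33=100001 popcount=2 -> skip
r=34=100010 popcount=2 -> skip
r=35=100011 popcount=3 -> KEEP
r=36=100100 popcount=2 -> skip
r=37=100101 popcount=3 -> KEEP
r=38=100110 popcount=3 -> KEEP
r=39=100111 popcount=4 -> skip
r=40=101000 popcount=2 -> skip
r=41=101001 popcount=3 -> KEEP
r=42=101010 popcount=3 -> KEEP
r=43=101011 popcount=4 -> skip
r=44=101100 popcount=3 -> KEEP
r=45=101101 popcount=4 -> skip
r=46=101110 popcount=4 -> skip
r=47=101111 popcount=5 -> skip
r=48=110000 popcount=2 -> skip
r=49=110001 popcount=3 -> KEEP
r=50=110010 popcount=3 -> KEEP
r=51=110011 popcount=4 -> skip
r=52=110100 popcount=3 -> KEEP
Kept rows: 25 26 28 35 37 38 41 42 44 49 50 52

Answer: 25 26 28 35 37 38 41 42 44 49 50 52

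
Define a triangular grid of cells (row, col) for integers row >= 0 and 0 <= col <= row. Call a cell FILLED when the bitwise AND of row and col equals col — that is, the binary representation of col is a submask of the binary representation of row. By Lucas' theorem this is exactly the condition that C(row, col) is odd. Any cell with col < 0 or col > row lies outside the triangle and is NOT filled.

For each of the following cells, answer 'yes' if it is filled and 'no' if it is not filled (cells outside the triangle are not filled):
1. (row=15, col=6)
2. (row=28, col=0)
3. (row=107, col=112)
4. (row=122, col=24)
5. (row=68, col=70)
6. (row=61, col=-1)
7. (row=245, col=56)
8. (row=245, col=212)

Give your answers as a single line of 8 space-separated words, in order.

(15,6): row=0b1111, col=0b110, row AND col = 0b110 = 6; 6 == 6 -> filled
(28,0): row=0b11100, col=0b0, row AND col = 0b0 = 0; 0 == 0 -> filled
(107,112): col outside [0, 107] -> not filled
(122,24): row=0b1111010, col=0b11000, row AND col = 0b11000 = 24; 24 == 24 -> filled
(68,70): col outside [0, 68] -> not filled
(61,-1): col outside [0, 61] -> not filled
(245,56): row=0b11110101, col=0b111000, row AND col = 0b110000 = 48; 48 != 56 -> empty
(245,212): row=0b11110101, col=0b11010100, row AND col = 0b11010100 = 212; 212 == 212 -> filled

Answer: yes yes no yes no no no yes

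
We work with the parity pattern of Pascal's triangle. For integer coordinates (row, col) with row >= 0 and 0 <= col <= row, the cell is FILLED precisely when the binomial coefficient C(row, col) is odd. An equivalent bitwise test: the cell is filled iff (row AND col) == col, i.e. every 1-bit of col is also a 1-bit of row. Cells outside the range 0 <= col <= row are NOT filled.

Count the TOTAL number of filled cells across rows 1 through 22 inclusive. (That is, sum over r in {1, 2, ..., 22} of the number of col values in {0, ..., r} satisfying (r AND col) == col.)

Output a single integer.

r1=1 pc1: +2 =2
r2=10 pc1: +2 =4
r3=11 pc2: +4 =8
r4=100 pc1: +2 =10
r5=101 pc2: +4 =14
r6=110 pc2: +4 =18
r7=111 pc3: +8 =26
r8=1000 pc1: +2 =28
r9=1001 pc2: +4 =32
r10=1010 pc2: +4 =36
r11=1011 pc3: +8 =44
r12=1100 pc2: +4 =48
r13=1101 pc3: +8 =56
r14=1110 pc3: +8 =64
r15=1111 pc4: +16 =80
r16=10000 pc1: +2 =82
r17=10001 pc2: +4 =86
r18=10010 pc2: +4 =90
r19=10011 pc3: +8 =98
r20=10100 pc2: +4 =102
r21=10101 pc3: +8 =110
r22=10110 pc3: +8 =118

Answer: 118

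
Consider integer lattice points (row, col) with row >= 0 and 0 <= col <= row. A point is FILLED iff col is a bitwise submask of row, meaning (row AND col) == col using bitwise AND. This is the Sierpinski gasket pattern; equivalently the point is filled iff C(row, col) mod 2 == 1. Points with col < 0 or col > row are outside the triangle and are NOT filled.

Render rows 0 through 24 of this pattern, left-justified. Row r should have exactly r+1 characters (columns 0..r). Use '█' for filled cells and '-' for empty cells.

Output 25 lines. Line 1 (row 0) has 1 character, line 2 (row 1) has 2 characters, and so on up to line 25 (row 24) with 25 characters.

Answer: █
██
█-█
████
█---█
██--██
█-█-█-█
████████
█-------█
██------██
█-█-----█-█
████----████
█---█---█---█
██--██--██--██
█-█-█-█-█-█-█-█
████████████████
█---------------█
██--------------██
█-█-------------█-█
████------------████
█---█-----------█---█
██--██----------██--██
█-█-█-█---------█-█-█-█
████████--------████████
█-------█-------█-------█

Derivation:
r0=0: █
r1=1: ██
r2=10: █-█
r3=11: ████
r4=100: █---█
r5=101: ██--██
r6=110: █-█-█-█
r7=111: ████████
r8=1000: █-------█
r9=1001: ██------██
r10=1010: █-█-----█-█
r11=1011: ████----████
r12=1100: █---█---█---█
r13=1101: ██--██--██--██
r14=1110: █-█-█-█-█-█-█-█
r15=1111: ████████████████
r16=10000: █---------------█
r17=10001: ██--------------██
r18=10010: █-█-------------█-█
r19=10011: ████------------████
r20=10100: █---█-----------█---█
r21=10101: ██--██----------██--██
r22=10110: █-█-█-█---------█-█-█-█
r23=10111: ████████--------████████
r24=11000: █-------█-------█-------█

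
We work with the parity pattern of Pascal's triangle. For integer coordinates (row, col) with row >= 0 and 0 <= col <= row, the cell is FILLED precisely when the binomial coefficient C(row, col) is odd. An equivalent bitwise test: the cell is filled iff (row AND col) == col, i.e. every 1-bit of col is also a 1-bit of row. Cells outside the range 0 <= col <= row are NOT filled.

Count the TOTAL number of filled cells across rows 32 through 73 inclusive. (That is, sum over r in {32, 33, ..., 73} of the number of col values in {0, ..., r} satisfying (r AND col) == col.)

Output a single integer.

Answer: 552

Derivation:
r32=100000 pc1: +2 =2
r33=100001 pc2: +4 =6
r34=100010 pc2: +4 =10
r35=100011 pc3: +8 =18
r36=100100 pc2: +4 =22
r37=100101 pc3: +8 =30
r38=100110 pc3: +8 =38
r39=100111 pc4: +16 =54
r40=101000 pc2: +4 =58
r41=101001 pc3: +8 =66
r42=101010 pc3: +8 =74
r43=101011 pc4: +16 =90
r44=101100 pc3: +8 =98
r45=101101 pc4: +16 =114
r46=101110 pc4: +16 =130
r47=101111 pc5: +32 =162
r48=110000 pc2: +4 =166
r49=110001 pc3: +8 =174
r50=110010 pc3: +8 =182
r51=110011 pc4: +16 =198
r52=110100 pc3: +8 =206
r53=110101 pc4: +16 =222
r54=110110 pc4: +16 =238
r55=110111 pc5: +32 =270
r56=111000 pc3: +8 =278
r57=111001 pc4: +16 =294
r58=111010 pc4: +16 =310
r59=111011 pc5: +32 =342
r60=111100 pc4: +16 =358
r61=111101 pc5: +32 =390
r62=111110 pc5: +32 =422
r63=111111 pc6: +64 =486
r64=1000000 pc1: +2 =488
r65=1000001 pc2: +4 =492
r66=1000010 pc2: +4 =496
r67=1000011 pc3: +8 =504
r68=1000100 pc2: +4 =508
r69=1000101 pc3: +8 =516
r70=1000110 pc3: +8 =524
r71=1000111 pc4: +16 =540
r72=1001000 pc2: +4 =544
r73=1001001 pc3: +8 =552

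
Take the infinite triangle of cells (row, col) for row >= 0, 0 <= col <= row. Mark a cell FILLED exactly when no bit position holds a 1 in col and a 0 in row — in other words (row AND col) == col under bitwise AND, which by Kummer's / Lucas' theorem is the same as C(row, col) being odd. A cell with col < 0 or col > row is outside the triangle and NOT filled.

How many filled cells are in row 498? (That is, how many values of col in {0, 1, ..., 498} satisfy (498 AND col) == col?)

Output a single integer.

498 in binary = 111110010
popcount(498) = number of 1-bits in 111110010 = 6
A col c satisfies (498 AND c) == c iff every set bit of c is also set in 498; each of the 6 set bits of 498 can independently be on or off in c.
count = 2^6 = 64

Answer: 64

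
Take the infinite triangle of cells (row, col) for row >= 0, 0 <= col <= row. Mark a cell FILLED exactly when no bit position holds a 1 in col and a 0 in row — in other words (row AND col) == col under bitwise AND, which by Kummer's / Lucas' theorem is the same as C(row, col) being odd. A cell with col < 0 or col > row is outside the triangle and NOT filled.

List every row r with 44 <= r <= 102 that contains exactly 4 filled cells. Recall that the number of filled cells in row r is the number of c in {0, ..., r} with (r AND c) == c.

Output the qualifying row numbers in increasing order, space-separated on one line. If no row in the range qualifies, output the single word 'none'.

Row r has 2^popcount(r) filled cells, so we need popcount(r) = log2(4) = 2.
Scan r = 44..102 and keep those with exactly 2 one-bits:
r=44=101100 popcount=3 -> skip
r=45=101101 popcount=4 -> skip
r=46=101110 popcount=4 -> skip
r=47=101111 popcount=5 -> skip
r=48=110000 popcount=2 -> KEEP
r=49=110001 popcount=3 -> skip
r=50=110010 popcount=3 -> skip
r=51=110011 popcount=4 -> skip
r=52=110100 popcount=3 -> skip
r=53=110101 popcount=4 -> skip
r=54=110110 popcount=4 -> skip
r=55=110111 popcount=5 -> skip
r=56=111000 popcount=3 -> skip
r=57=111001 popcount=4 -> skip
r=58=111010 popcount=4 -> skip
r=59=111011 popcount=5 -> skip
r=60=111100 popcount=4 -> skip
r=61=111101 popcount=5 -> skip
r=62=111110 popcount=5 -> skip
r=63=111111 popcount=6 -> skip
r=64=1000000 popcount=1 -> skip
r=65=1000001 popcount=2 -> KEEP
r=66=1000010 popcount=2 -> KEEP
r=67=1000011 popcount=3 -> skip
r=68=1000100 popcount=2 -> KEEP
r=69=1000101 popcount=3 -> skip
r=70=1000110 popcount=3 -> skip
r=71=1000111 popcount=4 -> skip
r=72=1001000 popcount=2 -> KEEP
r=73=1001001 popcount=3 -> skip
r=74=1001010 popcount=3 -> skip
r=75=1001011 popcount=4 -> skip
r=76=1001100 popcount=3 -> skip
r=77=1001101 popcount=4 -> skip
r=78=1001110 popcount=4 -> skip
r=79=1001111 popcount=5 -> skip
r=80=1010000 popcount=2 -> KEEP
r=81=1010001 popcount=3 -> skip
r=82=1010010 popcount=3 -> skip
r=83=1010011 popcount=4 -> skip
r=84=1010100 popcount=3 -> skip
r=85=1010101 popcount=4 -> skip
r=86=1010110 popcount=4 -> skip
r=87=1010111 popcount=5 -> skip
r=88=1011000 popcount=3 -> skip
r=89=1011001 popcount=4 -> skip
r=90=1011010 popcount=4 -> skip
r=91=1011011 popcount=5 -> skip
r=92=1011100 popcount=4 -> skip
r=93=1011101 popcount=5 -> skip
r=94=1011110 popcount=5 -> skip
r=95=1011111 popcount=6 -> skip
r=96=1100000 popcount=2 -> KEEP
r=97=1100001 popcount=3 -> skip
r=98=1100010 popcount=3 -> skip
r=99=1100011 popcount=4 -> skip
r=100=1100100 popcount=3 -> skip
r=101=1100101 popcount=4 -> skip
r=102=1100110 popcount=4 -> skip
Kept rows: 48 65 66 68 72 80 96

Answer: 48 65 66 68 72 80 96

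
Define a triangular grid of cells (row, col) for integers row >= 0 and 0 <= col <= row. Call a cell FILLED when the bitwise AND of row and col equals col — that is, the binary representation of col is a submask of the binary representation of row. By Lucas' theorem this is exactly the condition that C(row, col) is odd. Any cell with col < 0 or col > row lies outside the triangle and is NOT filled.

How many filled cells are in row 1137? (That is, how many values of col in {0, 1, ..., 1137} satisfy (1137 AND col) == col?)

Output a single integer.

Answer: 32

Derivation:
1137 in binary = 10001110001
popcount(1137) = number of 1-bits in 10001110001 = 5
A col c satisfies (1137 AND c) == c iff every set bit of c is also set in 1137; each of the 5 set bits of 1137 can independently be on or off in c.
count = 2^5 = 32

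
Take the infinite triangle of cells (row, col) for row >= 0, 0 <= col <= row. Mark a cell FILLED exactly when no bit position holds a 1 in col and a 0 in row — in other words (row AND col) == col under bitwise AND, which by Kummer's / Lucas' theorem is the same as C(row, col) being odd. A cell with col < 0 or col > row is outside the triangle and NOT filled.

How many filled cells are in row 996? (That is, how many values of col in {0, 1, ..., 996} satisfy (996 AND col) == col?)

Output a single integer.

996 in binary = 1111100100
popcount(996) = number of 1-bits in 1111100100 = 6
A col c satisfies (996 AND c) == c iff every set bit of c is also set in 996; each of the 6 set bits of 996 can independently be on or off in c.
count = 2^6 = 64

Answer: 64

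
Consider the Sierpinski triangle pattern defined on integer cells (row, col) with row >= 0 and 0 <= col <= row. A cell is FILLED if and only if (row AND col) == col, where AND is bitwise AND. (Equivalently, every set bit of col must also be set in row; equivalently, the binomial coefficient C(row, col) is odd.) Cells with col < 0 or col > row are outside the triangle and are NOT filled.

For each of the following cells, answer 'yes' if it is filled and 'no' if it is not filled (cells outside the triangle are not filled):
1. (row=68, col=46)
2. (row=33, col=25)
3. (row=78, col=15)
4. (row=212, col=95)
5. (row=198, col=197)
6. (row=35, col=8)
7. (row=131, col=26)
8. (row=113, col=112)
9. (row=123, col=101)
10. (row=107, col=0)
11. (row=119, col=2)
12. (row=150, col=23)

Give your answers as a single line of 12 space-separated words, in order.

Answer: no no no no no no no yes no yes yes no

Derivation:
(68,46): row=0b1000100, col=0b101110, row AND col = 0b100 = 4; 4 != 46 -> empty
(33,25): row=0b100001, col=0b11001, row AND col = 0b1 = 1; 1 != 25 -> empty
(78,15): row=0b1001110, col=0b1111, row AND col = 0b1110 = 14; 14 != 15 -> empty
(212,95): row=0b11010100, col=0b1011111, row AND col = 0b1010100 = 84; 84 != 95 -> empty
(198,197): row=0b11000110, col=0b11000101, row AND col = 0b11000100 = 196; 196 != 197 -> empty
(35,8): row=0b100011, col=0b1000, row AND col = 0b0 = 0; 0 != 8 -> empty
(131,26): row=0b10000011, col=0b11010, row AND col = 0b10 = 2; 2 != 26 -> empty
(113,112): row=0b1110001, col=0b1110000, row AND col = 0b1110000 = 112; 112 == 112 -> filled
(123,101): row=0b1111011, col=0b1100101, row AND col = 0b1100001 = 97; 97 != 101 -> empty
(107,0): row=0b1101011, col=0b0, row AND col = 0b0 = 0; 0 == 0 -> filled
(119,2): row=0b1110111, col=0b10, row AND col = 0b10 = 2; 2 == 2 -> filled
(150,23): row=0b10010110, col=0b10111, row AND col = 0b10110 = 22; 22 != 23 -> empty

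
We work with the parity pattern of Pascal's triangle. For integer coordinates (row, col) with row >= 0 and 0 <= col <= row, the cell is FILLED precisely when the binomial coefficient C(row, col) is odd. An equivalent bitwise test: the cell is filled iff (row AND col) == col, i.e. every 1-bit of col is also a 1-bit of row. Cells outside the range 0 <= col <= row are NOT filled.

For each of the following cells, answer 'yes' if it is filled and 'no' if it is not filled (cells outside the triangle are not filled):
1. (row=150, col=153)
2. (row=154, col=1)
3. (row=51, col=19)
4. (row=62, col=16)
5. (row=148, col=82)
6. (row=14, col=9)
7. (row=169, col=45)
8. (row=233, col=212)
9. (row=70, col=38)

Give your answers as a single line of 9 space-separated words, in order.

Answer: no no yes yes no no no no no

Derivation:
(150,153): col outside [0, 150] -> not filled
(154,1): row=0b10011010, col=0b1, row AND col = 0b0 = 0; 0 != 1 -> empty
(51,19): row=0b110011, col=0b10011, row AND col = 0b10011 = 19; 19 == 19 -> filled
(62,16): row=0b111110, col=0b10000, row AND col = 0b10000 = 16; 16 == 16 -> filled
(148,82): row=0b10010100, col=0b1010010, row AND col = 0b10000 = 16; 16 != 82 -> empty
(14,9): row=0b1110, col=0b1001, row AND col = 0b1000 = 8; 8 != 9 -> empty
(169,45): row=0b10101001, col=0b101101, row AND col = 0b101001 = 41; 41 != 45 -> empty
(233,212): row=0b11101001, col=0b11010100, row AND col = 0b11000000 = 192; 192 != 212 -> empty
(70,38): row=0b1000110, col=0b100110, row AND col = 0b110 = 6; 6 != 38 -> empty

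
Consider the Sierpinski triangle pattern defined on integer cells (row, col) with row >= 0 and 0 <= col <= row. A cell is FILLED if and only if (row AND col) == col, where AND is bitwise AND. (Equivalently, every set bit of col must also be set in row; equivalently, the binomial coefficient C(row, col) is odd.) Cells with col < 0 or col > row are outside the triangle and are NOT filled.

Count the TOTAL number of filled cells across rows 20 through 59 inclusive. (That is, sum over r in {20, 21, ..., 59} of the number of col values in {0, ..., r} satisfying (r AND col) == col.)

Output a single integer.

Answer: 486

Derivation:
r20=10100 pc2: +4 =4
r21=10101 pc3: +8 =12
r22=10110 pc3: +8 =20
r23=10111 pc4: +16 =36
r24=11000 pc2: +4 =40
r25=11001 pc3: +8 =48
r26=11010 pc3: +8 =56
r27=11011 pc4: +16 =72
r28=11100 pc3: +8 =80
r29=11101 pc4: +16 =96
r30=11110 pc4: +16 =112
r31=11111 pc5: +32 =144
r32=100000 pc1: +2 =146
r33=100001 pc2: +4 =150
r34=100010 pc2: +4 =154
r35=100011 pc3: +8 =162
r36=100100 pc2: +4 =166
r37=100101 pc3: +8 =174
r38=100110 pc3: +8 =182
r39=100111 pc4: +16 =198
r40=101000 pc2: +4 =202
r41=101001 pc3: +8 =210
r42=101010 pc3: +8 =218
r43=101011 pc4: +16 =234
r44=101100 pc3: +8 =242
r45=101101 pc4: +16 =258
r46=101110 pc4: +16 =274
r47=101111 pc5: +32 =306
r48=110000 pc2: +4 =310
r49=110001 pc3: +8 =318
r50=110010 pc3: +8 =326
r51=110011 pc4: +16 =342
r52=110100 pc3: +8 =350
r53=110101 pc4: +16 =366
r54=110110 pc4: +16 =382
r55=110111 pc5: +32 =414
r56=111000 pc3: +8 =422
r57=111001 pc4: +16 =438
r58=111010 pc4: +16 =454
r59=111011 pc5: +32 =486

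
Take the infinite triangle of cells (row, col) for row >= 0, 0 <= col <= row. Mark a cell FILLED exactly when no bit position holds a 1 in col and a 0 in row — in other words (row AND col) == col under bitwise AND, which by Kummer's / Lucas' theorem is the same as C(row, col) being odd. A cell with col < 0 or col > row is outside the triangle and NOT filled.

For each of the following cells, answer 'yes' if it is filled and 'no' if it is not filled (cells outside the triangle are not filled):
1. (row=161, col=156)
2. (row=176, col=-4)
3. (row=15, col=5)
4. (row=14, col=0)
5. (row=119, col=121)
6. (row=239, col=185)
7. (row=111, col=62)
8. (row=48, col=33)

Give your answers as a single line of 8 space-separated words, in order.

(161,156): row=0b10100001, col=0b10011100, row AND col = 0b10000000 = 128; 128 != 156 -> empty
(176,-4): col outside [0, 176] -> not filled
(15,5): row=0b1111, col=0b101, row AND col = 0b101 = 5; 5 == 5 -> filled
(14,0): row=0b1110, col=0b0, row AND col = 0b0 = 0; 0 == 0 -> filled
(119,121): col outside [0, 119] -> not filled
(239,185): row=0b11101111, col=0b10111001, row AND col = 0b10101001 = 169; 169 != 185 -> empty
(111,62): row=0b1101111, col=0b111110, row AND col = 0b101110 = 46; 46 != 62 -> empty
(48,33): row=0b110000, col=0b100001, row AND col = 0b100000 = 32; 32 != 33 -> empty

Answer: no no yes yes no no no no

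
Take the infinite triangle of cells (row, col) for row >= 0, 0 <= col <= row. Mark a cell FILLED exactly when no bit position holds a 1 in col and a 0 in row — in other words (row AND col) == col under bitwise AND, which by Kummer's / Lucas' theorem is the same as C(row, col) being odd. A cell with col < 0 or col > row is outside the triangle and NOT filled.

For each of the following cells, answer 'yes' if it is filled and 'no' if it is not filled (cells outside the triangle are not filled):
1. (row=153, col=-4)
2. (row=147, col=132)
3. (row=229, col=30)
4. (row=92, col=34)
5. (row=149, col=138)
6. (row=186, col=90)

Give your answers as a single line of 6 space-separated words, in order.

Answer: no no no no no no

Derivation:
(153,-4): col outside [0, 153] -> not filled
(147,132): row=0b10010011, col=0b10000100, row AND col = 0b10000000 = 128; 128 != 132 -> empty
(229,30): row=0b11100101, col=0b11110, row AND col = 0b100 = 4; 4 != 30 -> empty
(92,34): row=0b1011100, col=0b100010, row AND col = 0b0 = 0; 0 != 34 -> empty
(149,138): row=0b10010101, col=0b10001010, row AND col = 0b10000000 = 128; 128 != 138 -> empty
(186,90): row=0b10111010, col=0b1011010, row AND col = 0b11010 = 26; 26 != 90 -> empty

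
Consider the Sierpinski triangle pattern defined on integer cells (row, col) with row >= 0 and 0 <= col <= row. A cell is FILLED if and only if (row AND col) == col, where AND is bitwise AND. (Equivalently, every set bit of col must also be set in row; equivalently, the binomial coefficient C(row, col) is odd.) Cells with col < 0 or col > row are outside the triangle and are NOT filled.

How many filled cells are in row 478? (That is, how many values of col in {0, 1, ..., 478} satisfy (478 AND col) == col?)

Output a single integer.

478 in binary = 111011110
popcount(478) = number of 1-bits in 111011110 = 7
A col c satisfies (478 AND c) == c iff every set bit of c is also set in 478; each of the 7 set bits of 478 can independently be on or off in c.
count = 2^7 = 128

Answer: 128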